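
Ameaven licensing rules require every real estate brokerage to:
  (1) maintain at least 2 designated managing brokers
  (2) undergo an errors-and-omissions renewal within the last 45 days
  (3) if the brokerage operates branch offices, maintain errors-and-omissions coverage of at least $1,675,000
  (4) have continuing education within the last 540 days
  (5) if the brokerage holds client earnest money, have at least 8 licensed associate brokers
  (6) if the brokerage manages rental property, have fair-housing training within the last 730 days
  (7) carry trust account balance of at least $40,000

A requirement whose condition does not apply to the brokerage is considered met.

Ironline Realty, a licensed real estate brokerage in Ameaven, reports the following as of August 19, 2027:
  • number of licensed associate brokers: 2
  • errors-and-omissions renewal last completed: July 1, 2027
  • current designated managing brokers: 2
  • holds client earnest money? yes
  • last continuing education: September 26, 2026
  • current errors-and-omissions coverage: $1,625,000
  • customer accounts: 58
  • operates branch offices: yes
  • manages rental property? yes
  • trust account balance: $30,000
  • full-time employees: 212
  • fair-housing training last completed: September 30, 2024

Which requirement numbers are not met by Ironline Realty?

1. designated managing brokers 2 ≥ 2 → met
2. errors-and-omissions renewal 49 days ago vs limit 45 → not met
3. condition 'operates branch offices' holds; errors-and-omissions coverage $1,625,000 < $1,675,000 → not met
4. continuing education 327 days ago vs limit 540 → met
5. condition 'holds client earnest money' holds; licensed associate brokers 2 < 8 → not met
6. condition 'manages rental property' holds; fair-housing training 1053 days ago vs limit 730 → not met
7. trust account balance $30,000 < $40,000 → not met
Not met: 2, 3, 5, 6, 7

2, 3, 5, 6, 7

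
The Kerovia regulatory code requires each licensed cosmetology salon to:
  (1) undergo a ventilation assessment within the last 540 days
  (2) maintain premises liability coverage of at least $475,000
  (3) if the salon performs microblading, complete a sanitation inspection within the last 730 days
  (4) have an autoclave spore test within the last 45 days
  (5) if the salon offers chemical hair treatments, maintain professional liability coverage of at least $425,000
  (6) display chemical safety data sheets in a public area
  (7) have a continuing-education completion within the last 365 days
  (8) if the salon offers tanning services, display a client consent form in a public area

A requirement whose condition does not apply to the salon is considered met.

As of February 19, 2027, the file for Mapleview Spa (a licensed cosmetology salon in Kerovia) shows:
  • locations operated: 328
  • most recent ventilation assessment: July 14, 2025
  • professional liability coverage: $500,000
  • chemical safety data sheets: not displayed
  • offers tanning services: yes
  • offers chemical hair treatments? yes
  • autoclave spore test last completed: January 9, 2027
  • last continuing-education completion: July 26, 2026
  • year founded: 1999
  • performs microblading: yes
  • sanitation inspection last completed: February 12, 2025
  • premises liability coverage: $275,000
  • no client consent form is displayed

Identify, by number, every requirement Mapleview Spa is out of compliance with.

1. ventilation assessment 585 days ago vs limit 540 → not met
2. premises liability coverage $275,000 < $475,000 → not met
3. condition 'performs microblading' holds; sanitation inspection 737 days ago vs limit 730 → not met
4. autoclave spore test 41 days ago vs limit 45 → met
5. condition 'offers chemical hair treatments' holds; professional liability coverage $500,000 ≥ $425,000 → met
6. chemical safety data sheets absent → not met
7. continuing-education completion 208 days ago vs limit 365 → met
8. condition 'offers tanning services' holds; client consent form absent → not met
Not met: 1, 2, 3, 6, 8

1, 2, 3, 6, 8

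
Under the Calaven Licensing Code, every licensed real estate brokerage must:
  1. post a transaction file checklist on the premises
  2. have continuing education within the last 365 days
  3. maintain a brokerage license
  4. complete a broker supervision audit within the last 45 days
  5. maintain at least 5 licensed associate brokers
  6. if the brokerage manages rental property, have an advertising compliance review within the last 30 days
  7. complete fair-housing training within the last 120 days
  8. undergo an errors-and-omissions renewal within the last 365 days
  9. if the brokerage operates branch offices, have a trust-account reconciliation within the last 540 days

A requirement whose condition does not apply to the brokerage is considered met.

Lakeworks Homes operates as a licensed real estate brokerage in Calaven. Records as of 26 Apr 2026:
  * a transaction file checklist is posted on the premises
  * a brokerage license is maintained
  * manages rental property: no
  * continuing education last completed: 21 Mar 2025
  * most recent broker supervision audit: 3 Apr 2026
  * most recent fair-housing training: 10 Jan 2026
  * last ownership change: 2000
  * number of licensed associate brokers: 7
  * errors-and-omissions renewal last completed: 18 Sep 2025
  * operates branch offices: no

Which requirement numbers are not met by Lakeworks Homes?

1. transaction file checklist present → met
2. continuing education 401 days ago vs limit 365 → not met
3. brokerage license present → met
4. broker supervision audit 23 days ago vs limit 45 → met
5. licensed associate brokers 7 ≥ 5 → met
6. condition 'manages rental property' does not hold → requirement n/a → met
7. fair-housing training 106 days ago vs limit 120 → met
8. errors-and-omissions renewal 220 days ago vs limit 365 → met
9. condition 'operates branch offices' does not hold → requirement n/a → met
Not met: 2

2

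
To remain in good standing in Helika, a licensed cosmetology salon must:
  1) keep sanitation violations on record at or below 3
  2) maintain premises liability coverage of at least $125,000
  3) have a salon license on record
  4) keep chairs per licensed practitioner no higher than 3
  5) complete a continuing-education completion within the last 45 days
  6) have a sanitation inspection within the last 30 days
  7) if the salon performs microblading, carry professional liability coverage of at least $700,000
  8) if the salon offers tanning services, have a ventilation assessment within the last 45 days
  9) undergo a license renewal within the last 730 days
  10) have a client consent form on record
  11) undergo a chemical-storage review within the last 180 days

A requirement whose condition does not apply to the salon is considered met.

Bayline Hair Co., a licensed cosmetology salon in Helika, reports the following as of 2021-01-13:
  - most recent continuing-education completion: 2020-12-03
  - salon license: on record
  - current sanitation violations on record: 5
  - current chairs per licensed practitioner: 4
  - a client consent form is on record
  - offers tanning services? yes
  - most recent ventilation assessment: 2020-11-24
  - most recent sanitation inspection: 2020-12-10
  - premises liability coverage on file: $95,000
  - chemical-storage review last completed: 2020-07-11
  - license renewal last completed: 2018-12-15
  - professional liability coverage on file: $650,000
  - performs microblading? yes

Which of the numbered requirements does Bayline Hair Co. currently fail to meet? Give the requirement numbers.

1. sanitation violations on record 5 > 3 → not met
2. premises liability coverage $95,000 < $125,000 → not met
3. salon license present → met
4. chairs per licensed practitioner 4 > 3 → not met
5. continuing-education completion 41 days ago vs limit 45 → met
6. sanitation inspection 34 days ago vs limit 30 → not met
7. condition 'performs microblading' holds; professional liability coverage $650,000 < $700,000 → not met
8. condition 'offers tanning services' holds; ventilation assessment 50 days ago vs limit 45 → not met
9. license renewal 760 days ago vs limit 730 → not met
10. client consent form present → met
11. chemical-storage review 186 days ago vs limit 180 → not met
Not met: 1, 2, 4, 6, 7, 8, 9, 11

1, 2, 4, 6, 7, 8, 9, 11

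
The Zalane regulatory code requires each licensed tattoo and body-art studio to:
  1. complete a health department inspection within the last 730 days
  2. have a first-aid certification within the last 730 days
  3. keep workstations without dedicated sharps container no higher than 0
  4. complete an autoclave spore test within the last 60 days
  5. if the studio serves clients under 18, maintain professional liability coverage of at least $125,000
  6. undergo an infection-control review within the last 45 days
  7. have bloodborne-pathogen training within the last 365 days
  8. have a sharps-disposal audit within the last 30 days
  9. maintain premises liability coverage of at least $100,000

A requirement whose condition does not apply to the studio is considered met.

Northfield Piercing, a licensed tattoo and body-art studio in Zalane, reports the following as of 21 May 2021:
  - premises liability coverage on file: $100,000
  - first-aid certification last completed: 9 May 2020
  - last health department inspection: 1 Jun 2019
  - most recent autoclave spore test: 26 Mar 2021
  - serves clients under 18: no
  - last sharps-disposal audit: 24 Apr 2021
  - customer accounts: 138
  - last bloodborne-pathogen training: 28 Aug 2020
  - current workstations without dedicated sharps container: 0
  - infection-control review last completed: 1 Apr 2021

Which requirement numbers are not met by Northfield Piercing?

6

1. health department inspection 720 days ago vs limit 730 → met
2. first-aid certification 377 days ago vs limit 730 → met
3. workstations without dedicated sharps container 0 ≤ 0 → met
4. autoclave spore test 56 days ago vs limit 60 → met
5. condition 'serves clients under 18' does not hold → requirement n/a → met
6. infection-control review 50 days ago vs limit 45 → not met
7. bloodborne-pathogen training 266 days ago vs limit 365 → met
8. sharps-disposal audit 27 days ago vs limit 30 → met
9. premises liability coverage $100,000 ≥ $100,000 → met
Not met: 6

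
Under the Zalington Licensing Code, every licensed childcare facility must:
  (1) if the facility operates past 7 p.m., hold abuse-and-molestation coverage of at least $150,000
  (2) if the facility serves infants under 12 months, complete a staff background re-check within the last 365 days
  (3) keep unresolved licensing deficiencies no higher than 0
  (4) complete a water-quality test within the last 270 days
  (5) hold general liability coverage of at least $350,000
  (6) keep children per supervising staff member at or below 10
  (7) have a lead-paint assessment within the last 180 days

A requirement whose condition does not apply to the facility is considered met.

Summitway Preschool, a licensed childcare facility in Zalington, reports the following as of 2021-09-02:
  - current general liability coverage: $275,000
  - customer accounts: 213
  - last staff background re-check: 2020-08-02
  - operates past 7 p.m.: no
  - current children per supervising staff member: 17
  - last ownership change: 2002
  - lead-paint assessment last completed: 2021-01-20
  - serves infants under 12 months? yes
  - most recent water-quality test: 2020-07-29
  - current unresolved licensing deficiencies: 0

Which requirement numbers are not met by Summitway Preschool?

2, 4, 5, 6, 7

1. condition 'operates past 7 p.m.' does not hold → requirement n/a → met
2. condition 'serves infants under 12 months' holds; staff background re-check 396 days ago vs limit 365 → not met
3. unresolved licensing deficiencies 0 ≤ 0 → met
4. water-quality test 400 days ago vs limit 270 → not met
5. general liability coverage $275,000 < $350,000 → not met
6. children per supervising staff member 17 > 10 → not met
7. lead-paint assessment 225 days ago vs limit 180 → not met
Not met: 2, 4, 5, 6, 7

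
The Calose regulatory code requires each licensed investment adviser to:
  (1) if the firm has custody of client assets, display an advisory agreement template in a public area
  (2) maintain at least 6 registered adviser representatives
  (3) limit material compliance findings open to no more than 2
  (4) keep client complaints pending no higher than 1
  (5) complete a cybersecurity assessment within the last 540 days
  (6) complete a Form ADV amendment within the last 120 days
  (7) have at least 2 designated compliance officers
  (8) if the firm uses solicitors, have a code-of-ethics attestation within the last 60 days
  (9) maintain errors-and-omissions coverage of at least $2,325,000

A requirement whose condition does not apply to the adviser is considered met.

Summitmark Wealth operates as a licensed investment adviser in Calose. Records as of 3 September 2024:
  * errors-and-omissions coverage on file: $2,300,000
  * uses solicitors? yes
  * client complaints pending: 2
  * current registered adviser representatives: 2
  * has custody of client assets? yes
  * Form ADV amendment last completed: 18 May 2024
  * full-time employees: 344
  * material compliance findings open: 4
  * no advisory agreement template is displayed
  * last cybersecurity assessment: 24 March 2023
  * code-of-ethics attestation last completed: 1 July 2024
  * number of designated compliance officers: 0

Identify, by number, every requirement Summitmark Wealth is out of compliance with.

1, 2, 3, 4, 7, 8, 9

1. condition 'has custody of client assets' holds; advisory agreement template absent → not met
2. registered adviser representatives 2 < 6 → not met
3. material compliance findings open 4 > 2 → not met
4. client complaints pending 2 > 1 → not met
5. cybersecurity assessment 529 days ago vs limit 540 → met
6. Form ADV amendment 108 days ago vs limit 120 → met
7. designated compliance officers 0 < 2 → not met
8. condition 'uses solicitors' holds; code-of-ethics attestation 64 days ago vs limit 60 → not met
9. errors-and-omissions coverage $2,300,000 < $2,325,000 → not met
Not met: 1, 2, 3, 4, 7, 8, 9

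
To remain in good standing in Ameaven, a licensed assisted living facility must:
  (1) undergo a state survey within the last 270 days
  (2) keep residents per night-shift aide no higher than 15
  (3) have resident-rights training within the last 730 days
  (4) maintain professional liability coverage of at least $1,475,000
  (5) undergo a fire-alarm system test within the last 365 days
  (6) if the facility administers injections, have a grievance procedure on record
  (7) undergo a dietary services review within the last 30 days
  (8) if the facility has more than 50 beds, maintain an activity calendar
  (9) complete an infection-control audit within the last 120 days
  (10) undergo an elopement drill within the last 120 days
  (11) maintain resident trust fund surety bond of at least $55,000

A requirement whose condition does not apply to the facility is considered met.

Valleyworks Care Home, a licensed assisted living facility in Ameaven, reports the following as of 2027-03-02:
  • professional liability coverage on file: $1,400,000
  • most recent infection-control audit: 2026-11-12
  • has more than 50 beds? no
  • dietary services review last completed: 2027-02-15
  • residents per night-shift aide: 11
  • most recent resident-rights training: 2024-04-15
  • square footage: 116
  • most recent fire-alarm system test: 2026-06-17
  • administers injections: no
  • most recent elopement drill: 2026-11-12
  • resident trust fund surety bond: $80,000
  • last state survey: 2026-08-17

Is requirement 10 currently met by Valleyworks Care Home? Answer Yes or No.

10. elopement drill 110 days ago vs limit 120 → met

Yes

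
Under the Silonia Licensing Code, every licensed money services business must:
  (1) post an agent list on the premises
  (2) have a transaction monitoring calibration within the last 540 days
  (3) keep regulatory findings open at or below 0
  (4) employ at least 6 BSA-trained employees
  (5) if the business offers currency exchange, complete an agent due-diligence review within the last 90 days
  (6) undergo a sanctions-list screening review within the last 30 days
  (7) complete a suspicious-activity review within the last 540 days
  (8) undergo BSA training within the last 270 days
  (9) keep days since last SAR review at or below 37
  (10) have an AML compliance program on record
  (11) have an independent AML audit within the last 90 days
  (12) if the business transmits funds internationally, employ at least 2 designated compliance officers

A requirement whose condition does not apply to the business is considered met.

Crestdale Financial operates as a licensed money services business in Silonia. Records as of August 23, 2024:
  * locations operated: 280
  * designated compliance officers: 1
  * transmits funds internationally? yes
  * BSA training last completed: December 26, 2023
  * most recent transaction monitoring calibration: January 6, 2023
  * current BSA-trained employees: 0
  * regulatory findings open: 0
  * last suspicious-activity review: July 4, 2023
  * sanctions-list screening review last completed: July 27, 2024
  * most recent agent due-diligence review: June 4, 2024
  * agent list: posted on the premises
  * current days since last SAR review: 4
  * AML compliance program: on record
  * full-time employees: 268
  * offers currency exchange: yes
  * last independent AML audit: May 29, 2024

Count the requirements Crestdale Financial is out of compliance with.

1. agent list present → met
2. transaction monitoring calibration 595 days ago vs limit 540 → not met
3. regulatory findings open 0 ≤ 0 → met
4. BSA-trained employees 0 < 6 → not met
5. condition 'offers currency exchange' holds; agent due-diligence review 80 days ago vs limit 90 → met
6. sanctions-list screening review 27 days ago vs limit 30 → met
7. suspicious-activity review 416 days ago vs limit 540 → met
8. BSA training 241 days ago vs limit 270 → met
9. days since last SAR review 4 ≤ 37 → met
10. AML compliance program present → met
11. independent AML audit 86 days ago vs limit 90 → met
12. condition 'transmits funds internationally' holds; designated compliance officers 1 < 2 → not met
Not met: 3 of 12

3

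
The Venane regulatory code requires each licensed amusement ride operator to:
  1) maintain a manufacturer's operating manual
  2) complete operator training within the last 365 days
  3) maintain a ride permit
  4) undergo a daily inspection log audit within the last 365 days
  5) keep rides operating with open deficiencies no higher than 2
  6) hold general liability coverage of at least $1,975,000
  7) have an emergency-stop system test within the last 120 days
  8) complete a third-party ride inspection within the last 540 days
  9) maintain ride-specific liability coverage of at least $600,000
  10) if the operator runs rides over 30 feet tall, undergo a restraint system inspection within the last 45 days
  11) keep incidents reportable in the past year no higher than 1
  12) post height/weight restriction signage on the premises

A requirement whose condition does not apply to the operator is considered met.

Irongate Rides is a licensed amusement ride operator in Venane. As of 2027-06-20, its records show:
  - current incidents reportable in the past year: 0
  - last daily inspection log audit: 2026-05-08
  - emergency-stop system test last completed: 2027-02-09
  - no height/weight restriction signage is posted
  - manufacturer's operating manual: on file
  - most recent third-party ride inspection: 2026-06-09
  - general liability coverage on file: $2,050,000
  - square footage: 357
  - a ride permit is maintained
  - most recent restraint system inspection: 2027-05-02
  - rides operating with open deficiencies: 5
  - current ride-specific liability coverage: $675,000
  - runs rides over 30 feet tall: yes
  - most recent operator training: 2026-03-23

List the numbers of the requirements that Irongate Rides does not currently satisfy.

2, 4, 5, 7, 10, 12

1. manufacturer's operating manual present → met
2. operator training 454 days ago vs limit 365 → not met
3. ride permit present → met
4. daily inspection log audit 408 days ago vs limit 365 → not met
5. rides operating with open deficiencies 5 > 2 → not met
6. general liability coverage $2,050,000 ≥ $1,975,000 → met
7. emergency-stop system test 131 days ago vs limit 120 → not met
8. third-party ride inspection 376 days ago vs limit 540 → met
9. ride-specific liability coverage $675,000 ≥ $600,000 → met
10. condition 'runs rides over 30 feet tall' holds; restraint system inspection 49 days ago vs limit 45 → not met
11. incidents reportable in the past year 0 ≤ 1 → met
12. height/weight restriction signage absent → not met
Not met: 2, 4, 5, 7, 10, 12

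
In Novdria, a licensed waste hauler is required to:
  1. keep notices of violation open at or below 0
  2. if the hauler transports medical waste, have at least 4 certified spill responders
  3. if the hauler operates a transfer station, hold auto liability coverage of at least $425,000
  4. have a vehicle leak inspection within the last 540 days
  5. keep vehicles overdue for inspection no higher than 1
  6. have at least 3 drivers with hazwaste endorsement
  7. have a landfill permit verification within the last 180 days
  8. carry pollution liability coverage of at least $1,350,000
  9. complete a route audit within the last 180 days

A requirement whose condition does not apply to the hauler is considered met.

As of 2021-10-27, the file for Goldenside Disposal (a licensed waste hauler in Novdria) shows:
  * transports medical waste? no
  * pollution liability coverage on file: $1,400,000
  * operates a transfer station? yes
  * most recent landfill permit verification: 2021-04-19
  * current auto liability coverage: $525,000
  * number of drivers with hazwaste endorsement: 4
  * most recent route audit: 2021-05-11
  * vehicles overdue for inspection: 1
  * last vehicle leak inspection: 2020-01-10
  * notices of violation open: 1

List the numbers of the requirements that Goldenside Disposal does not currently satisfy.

1, 4, 7

1. notices of violation open 1 > 0 → not met
2. condition 'transports medical waste' does not hold → requirement n/a → met
3. condition 'operates a transfer station' holds; auto liability coverage $525,000 ≥ $425,000 → met
4. vehicle leak inspection 656 days ago vs limit 540 → not met
5. vehicles overdue for inspection 1 ≤ 1 → met
6. drivers with hazwaste endorsement 4 ≥ 3 → met
7. landfill permit verification 191 days ago vs limit 180 → not met
8. pollution liability coverage $1,400,000 ≥ $1,350,000 → met
9. route audit 169 days ago vs limit 180 → met
Not met: 1, 4, 7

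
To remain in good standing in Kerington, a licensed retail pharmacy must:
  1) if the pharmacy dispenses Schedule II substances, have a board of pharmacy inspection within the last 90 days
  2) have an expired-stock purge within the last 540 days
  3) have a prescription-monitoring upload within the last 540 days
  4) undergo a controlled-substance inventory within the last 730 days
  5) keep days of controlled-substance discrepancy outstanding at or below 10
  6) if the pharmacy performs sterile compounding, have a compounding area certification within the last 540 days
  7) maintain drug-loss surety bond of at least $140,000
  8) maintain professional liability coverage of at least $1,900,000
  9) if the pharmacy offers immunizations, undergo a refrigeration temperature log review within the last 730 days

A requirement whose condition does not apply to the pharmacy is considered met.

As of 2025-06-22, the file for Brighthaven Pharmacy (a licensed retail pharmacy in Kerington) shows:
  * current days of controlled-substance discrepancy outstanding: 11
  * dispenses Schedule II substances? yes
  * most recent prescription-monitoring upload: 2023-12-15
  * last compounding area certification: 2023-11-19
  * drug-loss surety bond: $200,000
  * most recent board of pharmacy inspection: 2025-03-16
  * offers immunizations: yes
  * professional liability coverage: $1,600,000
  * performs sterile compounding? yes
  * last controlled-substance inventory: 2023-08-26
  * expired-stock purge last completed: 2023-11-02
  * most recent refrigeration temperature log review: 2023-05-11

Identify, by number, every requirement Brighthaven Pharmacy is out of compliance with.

1, 2, 3, 5, 6, 8, 9

1. condition 'dispenses Schedule II substances' holds; board of pharmacy inspection 98 days ago vs limit 90 → not met
2. expired-stock purge 598 days ago vs limit 540 → not met
3. prescription-monitoring upload 555 days ago vs limit 540 → not met
4. controlled-substance inventory 666 days ago vs limit 730 → met
5. days of controlled-substance discrepancy outstanding 11 > 10 → not met
6. condition 'performs sterile compounding' holds; compounding area certification 581 days ago vs limit 540 → not met
7. drug-loss surety bond $200,000 ≥ $140,000 → met
8. professional liability coverage $1,600,000 < $1,900,000 → not met
9. condition 'offers immunizations' holds; refrigeration temperature log review 773 days ago vs limit 730 → not met
Not met: 1, 2, 3, 5, 6, 8, 9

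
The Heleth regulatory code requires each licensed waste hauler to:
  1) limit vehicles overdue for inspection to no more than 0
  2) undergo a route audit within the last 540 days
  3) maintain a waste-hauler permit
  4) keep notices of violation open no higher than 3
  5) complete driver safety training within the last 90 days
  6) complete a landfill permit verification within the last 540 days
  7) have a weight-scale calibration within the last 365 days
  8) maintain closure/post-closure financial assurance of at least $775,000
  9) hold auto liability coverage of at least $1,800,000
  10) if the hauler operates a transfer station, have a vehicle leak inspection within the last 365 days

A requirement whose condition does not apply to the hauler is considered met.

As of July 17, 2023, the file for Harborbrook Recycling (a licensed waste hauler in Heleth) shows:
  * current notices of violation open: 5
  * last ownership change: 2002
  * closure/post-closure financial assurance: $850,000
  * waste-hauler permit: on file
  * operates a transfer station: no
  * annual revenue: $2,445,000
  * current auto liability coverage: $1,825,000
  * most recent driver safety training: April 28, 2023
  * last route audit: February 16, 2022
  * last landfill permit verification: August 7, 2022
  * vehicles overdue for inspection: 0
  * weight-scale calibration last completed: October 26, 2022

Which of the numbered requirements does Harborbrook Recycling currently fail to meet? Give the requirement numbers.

4

1. vehicles overdue for inspection 0 ≤ 0 → met
2. route audit 516 days ago vs limit 540 → met
3. waste-hauler permit present → met
4. notices of violation open 5 > 3 → not met
5. driver safety training 80 days ago vs limit 90 → met
6. landfill permit verification 344 days ago vs limit 540 → met
7. weight-scale calibration 264 days ago vs limit 365 → met
8. closure/post-closure financial assurance $850,000 ≥ $775,000 → met
9. auto liability coverage $1,825,000 ≥ $1,800,000 → met
10. condition 'operates a transfer station' does not hold → requirement n/a → met
Not met: 4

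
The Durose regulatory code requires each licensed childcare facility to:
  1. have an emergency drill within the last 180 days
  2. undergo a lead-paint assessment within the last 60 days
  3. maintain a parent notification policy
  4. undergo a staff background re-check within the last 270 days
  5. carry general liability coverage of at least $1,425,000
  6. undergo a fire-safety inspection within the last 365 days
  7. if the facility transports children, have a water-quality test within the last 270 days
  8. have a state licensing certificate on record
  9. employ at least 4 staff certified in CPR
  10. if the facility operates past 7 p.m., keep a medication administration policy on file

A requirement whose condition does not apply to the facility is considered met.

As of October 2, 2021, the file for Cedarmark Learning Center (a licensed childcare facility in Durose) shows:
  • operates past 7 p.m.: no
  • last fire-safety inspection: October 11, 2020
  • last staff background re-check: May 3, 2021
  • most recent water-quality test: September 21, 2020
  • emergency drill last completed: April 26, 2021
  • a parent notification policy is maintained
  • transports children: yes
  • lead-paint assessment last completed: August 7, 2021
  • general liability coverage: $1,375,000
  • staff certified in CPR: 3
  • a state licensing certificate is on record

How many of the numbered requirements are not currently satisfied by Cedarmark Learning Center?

1. emergency drill 159 days ago vs limit 180 → met
2. lead-paint assessment 56 days ago vs limit 60 → met
3. parent notification policy present → met
4. staff background re-check 152 days ago vs limit 270 → met
5. general liability coverage $1,375,000 < $1,425,000 → not met
6. fire-safety inspection 356 days ago vs limit 365 → met
7. condition 'transports children' holds; water-quality test 376 days ago vs limit 270 → not met
8. state licensing certificate present → met
9. staff certified in CPR 3 < 4 → not met
10. condition 'operates past 7 p.m.' does not hold → requirement n/a → met
Not met: 3 of 10

3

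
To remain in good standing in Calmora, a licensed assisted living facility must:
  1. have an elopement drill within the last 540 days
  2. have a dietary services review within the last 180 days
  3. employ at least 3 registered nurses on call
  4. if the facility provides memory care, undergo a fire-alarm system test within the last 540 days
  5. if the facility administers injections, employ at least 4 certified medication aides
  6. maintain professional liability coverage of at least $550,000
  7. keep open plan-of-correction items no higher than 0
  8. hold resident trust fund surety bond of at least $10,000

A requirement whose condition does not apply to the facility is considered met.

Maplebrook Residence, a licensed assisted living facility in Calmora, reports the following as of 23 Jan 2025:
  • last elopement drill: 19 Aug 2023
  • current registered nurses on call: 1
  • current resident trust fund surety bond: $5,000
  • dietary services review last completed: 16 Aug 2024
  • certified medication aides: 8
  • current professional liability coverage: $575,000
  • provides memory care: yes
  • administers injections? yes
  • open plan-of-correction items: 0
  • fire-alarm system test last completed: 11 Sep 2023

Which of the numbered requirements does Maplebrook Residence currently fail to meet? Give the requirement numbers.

3, 8

1. elopement drill 523 days ago vs limit 540 → met
2. dietary services review 160 days ago vs limit 180 → met
3. registered nurses on call 1 < 3 → not met
4. condition 'provides memory care' holds; fire-alarm system test 500 days ago vs limit 540 → met
5. condition 'administers injections' holds; certified medication aides 8 ≥ 4 → met
6. professional liability coverage $575,000 ≥ $550,000 → met
7. open plan-of-correction items 0 ≤ 0 → met
8. resident trust fund surety bond $5,000 < $10,000 → not met
Not met: 3, 8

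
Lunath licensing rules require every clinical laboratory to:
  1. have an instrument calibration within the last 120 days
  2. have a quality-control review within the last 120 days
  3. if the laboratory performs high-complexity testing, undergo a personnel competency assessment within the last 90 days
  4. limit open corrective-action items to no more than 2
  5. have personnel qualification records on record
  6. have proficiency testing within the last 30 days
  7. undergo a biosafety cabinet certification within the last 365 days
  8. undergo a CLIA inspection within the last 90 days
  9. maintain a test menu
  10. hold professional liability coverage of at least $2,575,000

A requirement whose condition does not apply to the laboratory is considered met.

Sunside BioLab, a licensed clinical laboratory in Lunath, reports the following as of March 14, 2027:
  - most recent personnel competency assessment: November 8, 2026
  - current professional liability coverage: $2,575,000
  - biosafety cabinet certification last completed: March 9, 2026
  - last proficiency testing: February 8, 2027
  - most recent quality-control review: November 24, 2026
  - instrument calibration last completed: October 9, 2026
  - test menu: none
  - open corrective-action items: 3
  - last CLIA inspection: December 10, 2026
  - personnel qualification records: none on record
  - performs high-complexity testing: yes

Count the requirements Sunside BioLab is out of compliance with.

8

1. instrument calibration 156 days ago vs limit 120 → not met
2. quality-control review 110 days ago vs limit 120 → met
3. condition 'performs high-complexity testing' holds; personnel competency assessment 126 days ago vs limit 90 → not met
4. open corrective-action items 3 > 2 → not met
5. personnel qualification records absent → not met
6. proficiency testing 34 days ago vs limit 30 → not met
7. biosafety cabinet certification 370 days ago vs limit 365 → not met
8. CLIA inspection 94 days ago vs limit 90 → not met
9. test menu absent → not met
10. professional liability coverage $2,575,000 ≥ $2,575,000 → met
Not met: 8 of 10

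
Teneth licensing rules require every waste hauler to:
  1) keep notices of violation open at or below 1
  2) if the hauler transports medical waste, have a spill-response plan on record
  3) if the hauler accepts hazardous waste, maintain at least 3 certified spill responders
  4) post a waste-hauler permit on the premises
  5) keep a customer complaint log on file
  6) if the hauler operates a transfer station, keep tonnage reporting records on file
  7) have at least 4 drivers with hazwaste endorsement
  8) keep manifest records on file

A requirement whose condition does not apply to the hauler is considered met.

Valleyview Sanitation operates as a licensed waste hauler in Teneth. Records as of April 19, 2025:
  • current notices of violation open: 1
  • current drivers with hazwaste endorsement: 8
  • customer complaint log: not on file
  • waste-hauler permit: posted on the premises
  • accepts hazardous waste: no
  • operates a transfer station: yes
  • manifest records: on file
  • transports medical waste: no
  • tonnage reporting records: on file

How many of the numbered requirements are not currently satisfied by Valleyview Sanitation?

1

1. notices of violation open 1 ≤ 1 → met
2. condition 'transports medical waste' does not hold → requirement n/a → met
3. condition 'accepts hazardous waste' does not hold → requirement n/a → met
4. waste-hauler permit present → met
5. customer complaint log absent → not met
6. condition 'operates a transfer station' holds; tonnage reporting records present → met
7. drivers with hazwaste endorsement 8 ≥ 4 → met
8. manifest records present → met
Not met: 1 of 8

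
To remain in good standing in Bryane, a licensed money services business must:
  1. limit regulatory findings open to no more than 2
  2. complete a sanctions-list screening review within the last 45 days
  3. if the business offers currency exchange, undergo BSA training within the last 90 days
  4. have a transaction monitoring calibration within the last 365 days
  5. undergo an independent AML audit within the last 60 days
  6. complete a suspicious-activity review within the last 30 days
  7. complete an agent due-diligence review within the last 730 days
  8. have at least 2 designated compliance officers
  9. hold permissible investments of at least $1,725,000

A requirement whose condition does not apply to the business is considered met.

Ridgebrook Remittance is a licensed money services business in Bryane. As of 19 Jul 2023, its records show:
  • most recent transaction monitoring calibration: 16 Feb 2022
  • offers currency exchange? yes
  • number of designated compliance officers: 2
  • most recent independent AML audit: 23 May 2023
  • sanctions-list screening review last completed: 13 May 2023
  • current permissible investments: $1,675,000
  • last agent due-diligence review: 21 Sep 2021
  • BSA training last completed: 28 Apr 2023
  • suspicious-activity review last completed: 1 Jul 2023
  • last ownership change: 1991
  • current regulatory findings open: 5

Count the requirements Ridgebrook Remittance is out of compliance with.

4

1. regulatory findings open 5 > 2 → not met
2. sanctions-list screening review 67 days ago vs limit 45 → not met
3. condition 'offers currency exchange' holds; BSA training 82 days ago vs limit 90 → met
4. transaction monitoring calibration 518 days ago vs limit 365 → not met
5. independent AML audit 57 days ago vs limit 60 → met
6. suspicious-activity review 18 days ago vs limit 30 → met
7. agent due-diligence review 666 days ago vs limit 730 → met
8. designated compliance officers 2 ≥ 2 → met
9. permissible investments $1,675,000 < $1,725,000 → not met
Not met: 4 of 9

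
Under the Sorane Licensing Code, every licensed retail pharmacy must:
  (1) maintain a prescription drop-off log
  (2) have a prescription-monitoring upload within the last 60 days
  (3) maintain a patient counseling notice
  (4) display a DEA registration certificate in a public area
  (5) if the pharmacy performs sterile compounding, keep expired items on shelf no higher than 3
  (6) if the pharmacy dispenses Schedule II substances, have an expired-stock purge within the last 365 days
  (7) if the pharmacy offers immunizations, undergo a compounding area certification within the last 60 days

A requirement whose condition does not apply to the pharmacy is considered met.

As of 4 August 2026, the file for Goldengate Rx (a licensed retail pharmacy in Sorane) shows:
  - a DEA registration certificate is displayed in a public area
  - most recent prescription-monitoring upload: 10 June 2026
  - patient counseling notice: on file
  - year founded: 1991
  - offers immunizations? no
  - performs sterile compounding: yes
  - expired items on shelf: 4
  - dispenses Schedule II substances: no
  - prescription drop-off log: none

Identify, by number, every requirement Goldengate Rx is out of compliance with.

1, 5

1. prescription drop-off log absent → not met
2. prescription-monitoring upload 55 days ago vs limit 60 → met
3. patient counseling notice present → met
4. DEA registration certificate present → met
5. condition 'performs sterile compounding' holds; expired items on shelf 4 > 3 → not met
6. condition 'dispenses Schedule II substances' does not hold → requirement n/a → met
7. condition 'offers immunizations' does not hold → requirement n/a → met
Not met: 1, 5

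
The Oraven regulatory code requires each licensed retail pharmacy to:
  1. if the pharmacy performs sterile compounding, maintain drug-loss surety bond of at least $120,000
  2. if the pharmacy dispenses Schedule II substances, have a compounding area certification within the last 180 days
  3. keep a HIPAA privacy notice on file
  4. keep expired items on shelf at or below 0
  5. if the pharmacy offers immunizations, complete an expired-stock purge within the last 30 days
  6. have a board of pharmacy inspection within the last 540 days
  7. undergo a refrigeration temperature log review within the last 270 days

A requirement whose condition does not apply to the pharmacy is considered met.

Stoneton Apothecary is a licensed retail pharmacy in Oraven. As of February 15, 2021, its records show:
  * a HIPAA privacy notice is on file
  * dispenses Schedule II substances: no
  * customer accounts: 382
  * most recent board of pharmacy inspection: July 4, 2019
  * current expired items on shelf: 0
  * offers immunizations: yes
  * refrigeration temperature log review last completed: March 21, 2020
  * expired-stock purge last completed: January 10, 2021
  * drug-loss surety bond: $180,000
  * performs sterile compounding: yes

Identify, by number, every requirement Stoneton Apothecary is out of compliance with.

5, 6, 7

1. condition 'performs sterile compounding' holds; drug-loss surety bond $180,000 ≥ $120,000 → met
2. condition 'dispenses Schedule II substances' does not hold → requirement n/a → met
3. HIPAA privacy notice present → met
4. expired items on shelf 0 ≤ 0 → met
5. condition 'offers immunizations' holds; expired-stock purge 36 days ago vs limit 30 → not met
6. board of pharmacy inspection 592 days ago vs limit 540 → not met
7. refrigeration temperature log review 331 days ago vs limit 270 → not met
Not met: 5, 6, 7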